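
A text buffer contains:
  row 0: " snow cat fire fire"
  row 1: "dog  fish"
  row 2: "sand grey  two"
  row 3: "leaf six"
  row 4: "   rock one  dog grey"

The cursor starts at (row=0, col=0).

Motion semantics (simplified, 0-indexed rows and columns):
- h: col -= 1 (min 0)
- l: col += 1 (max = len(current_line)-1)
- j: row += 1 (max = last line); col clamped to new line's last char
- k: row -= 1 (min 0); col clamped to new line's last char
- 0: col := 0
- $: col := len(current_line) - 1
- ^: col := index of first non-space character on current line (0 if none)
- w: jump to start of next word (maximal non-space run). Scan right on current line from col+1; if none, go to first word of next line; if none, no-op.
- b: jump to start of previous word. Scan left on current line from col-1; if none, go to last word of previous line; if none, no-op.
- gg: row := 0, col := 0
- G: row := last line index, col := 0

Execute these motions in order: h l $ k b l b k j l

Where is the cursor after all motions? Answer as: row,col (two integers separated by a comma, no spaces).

After 1 (h): row=0 col=0 char='_'
After 2 (l): row=0 col=1 char='s'
After 3 ($): row=0 col=18 char='e'
After 4 (k): row=0 col=18 char='e'
After 5 (b): row=0 col=15 char='f'
After 6 (l): row=0 col=16 char='i'
After 7 (b): row=0 col=15 char='f'
After 8 (k): row=0 col=15 char='f'
After 9 (j): row=1 col=8 char='h'
After 10 (l): row=1 col=8 char='h'

Answer: 1,8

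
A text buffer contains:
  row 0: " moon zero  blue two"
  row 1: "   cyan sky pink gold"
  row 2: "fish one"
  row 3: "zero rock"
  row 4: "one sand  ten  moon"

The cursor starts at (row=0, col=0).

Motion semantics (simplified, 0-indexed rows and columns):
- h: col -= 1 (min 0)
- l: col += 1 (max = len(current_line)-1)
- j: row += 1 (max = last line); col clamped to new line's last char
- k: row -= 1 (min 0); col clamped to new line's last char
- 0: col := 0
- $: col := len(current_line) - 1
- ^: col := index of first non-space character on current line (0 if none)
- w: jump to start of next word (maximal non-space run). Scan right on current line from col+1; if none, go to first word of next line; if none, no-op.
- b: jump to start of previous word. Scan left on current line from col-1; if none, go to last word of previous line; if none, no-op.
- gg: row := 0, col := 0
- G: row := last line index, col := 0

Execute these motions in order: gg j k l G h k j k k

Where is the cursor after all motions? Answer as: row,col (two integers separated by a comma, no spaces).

Answer: 2,0

Derivation:
After 1 (gg): row=0 col=0 char='_'
After 2 (j): row=1 col=0 char='_'
After 3 (k): row=0 col=0 char='_'
After 4 (l): row=0 col=1 char='m'
After 5 (G): row=4 col=0 char='o'
After 6 (h): row=4 col=0 char='o'
After 7 (k): row=3 col=0 char='z'
After 8 (j): row=4 col=0 char='o'
After 9 (k): row=3 col=0 char='z'
After 10 (k): row=2 col=0 char='f'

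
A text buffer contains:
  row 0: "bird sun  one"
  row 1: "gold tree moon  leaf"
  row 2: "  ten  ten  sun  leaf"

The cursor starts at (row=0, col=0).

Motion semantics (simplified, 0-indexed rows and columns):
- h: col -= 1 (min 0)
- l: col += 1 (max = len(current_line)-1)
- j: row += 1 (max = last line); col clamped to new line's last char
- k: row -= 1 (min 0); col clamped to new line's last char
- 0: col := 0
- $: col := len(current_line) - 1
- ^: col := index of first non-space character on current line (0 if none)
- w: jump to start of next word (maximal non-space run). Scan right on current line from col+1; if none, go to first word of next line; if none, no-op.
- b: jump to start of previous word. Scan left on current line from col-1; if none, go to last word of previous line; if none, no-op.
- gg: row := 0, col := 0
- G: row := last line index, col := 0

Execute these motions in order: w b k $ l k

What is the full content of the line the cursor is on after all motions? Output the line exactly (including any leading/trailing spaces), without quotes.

After 1 (w): row=0 col=5 char='s'
After 2 (b): row=0 col=0 char='b'
After 3 (k): row=0 col=0 char='b'
After 4 ($): row=0 col=12 char='e'
After 5 (l): row=0 col=12 char='e'
After 6 (k): row=0 col=12 char='e'

Answer: bird sun  one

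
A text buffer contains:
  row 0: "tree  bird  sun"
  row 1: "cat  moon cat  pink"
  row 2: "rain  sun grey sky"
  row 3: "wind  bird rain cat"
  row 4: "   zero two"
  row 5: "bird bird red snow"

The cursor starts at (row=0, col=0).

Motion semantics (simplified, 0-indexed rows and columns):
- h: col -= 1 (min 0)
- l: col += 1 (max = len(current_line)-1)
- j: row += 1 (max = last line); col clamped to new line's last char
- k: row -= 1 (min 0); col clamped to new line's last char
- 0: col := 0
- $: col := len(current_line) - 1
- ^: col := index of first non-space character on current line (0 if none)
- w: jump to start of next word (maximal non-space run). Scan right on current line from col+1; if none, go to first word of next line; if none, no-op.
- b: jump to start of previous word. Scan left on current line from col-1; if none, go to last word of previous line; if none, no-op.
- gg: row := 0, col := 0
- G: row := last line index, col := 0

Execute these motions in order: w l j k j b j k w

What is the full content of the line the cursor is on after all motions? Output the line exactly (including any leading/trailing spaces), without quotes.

After 1 (w): row=0 col=6 char='b'
After 2 (l): row=0 col=7 char='i'
After 3 (j): row=1 col=7 char='o'
After 4 (k): row=0 col=7 char='i'
After 5 (j): row=1 col=7 char='o'
After 6 (b): row=1 col=5 char='m'
After 7 (j): row=2 col=5 char='_'
After 8 (k): row=1 col=5 char='m'
After 9 (w): row=1 col=10 char='c'

Answer: cat  moon cat  pink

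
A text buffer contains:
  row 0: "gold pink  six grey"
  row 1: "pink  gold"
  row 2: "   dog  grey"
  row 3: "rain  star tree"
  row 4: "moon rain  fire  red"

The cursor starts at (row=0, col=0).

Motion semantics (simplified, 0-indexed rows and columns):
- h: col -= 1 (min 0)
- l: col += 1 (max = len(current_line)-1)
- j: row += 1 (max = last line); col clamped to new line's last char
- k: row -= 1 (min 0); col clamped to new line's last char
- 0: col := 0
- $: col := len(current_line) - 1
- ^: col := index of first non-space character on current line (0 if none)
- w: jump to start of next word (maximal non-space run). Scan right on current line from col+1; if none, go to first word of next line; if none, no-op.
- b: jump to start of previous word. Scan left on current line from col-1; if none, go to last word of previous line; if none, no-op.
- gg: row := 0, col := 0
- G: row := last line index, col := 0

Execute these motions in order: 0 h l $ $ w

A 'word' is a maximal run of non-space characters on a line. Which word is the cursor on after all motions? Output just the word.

After 1 (0): row=0 col=0 char='g'
After 2 (h): row=0 col=0 char='g'
After 3 (l): row=0 col=1 char='o'
After 4 ($): row=0 col=18 char='y'
After 5 ($): row=0 col=18 char='y'
After 6 (w): row=1 col=0 char='p'

Answer: pink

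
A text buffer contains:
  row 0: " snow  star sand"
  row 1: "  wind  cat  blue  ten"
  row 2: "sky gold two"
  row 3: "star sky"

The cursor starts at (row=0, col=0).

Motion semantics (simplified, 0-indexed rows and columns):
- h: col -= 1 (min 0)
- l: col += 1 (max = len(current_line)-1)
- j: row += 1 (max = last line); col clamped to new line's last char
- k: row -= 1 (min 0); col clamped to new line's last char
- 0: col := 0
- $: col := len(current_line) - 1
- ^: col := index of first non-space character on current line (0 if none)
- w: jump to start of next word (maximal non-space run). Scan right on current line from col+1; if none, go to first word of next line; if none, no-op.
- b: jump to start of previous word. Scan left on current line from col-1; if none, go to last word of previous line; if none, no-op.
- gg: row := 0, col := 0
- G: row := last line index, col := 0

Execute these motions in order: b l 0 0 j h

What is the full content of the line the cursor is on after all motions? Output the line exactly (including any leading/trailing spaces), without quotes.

After 1 (b): row=0 col=0 char='_'
After 2 (l): row=0 col=1 char='s'
After 3 (0): row=0 col=0 char='_'
After 4 (0): row=0 col=0 char='_'
After 5 (j): row=1 col=0 char='_'
After 6 (h): row=1 col=0 char='_'

Answer:   wind  cat  blue  ten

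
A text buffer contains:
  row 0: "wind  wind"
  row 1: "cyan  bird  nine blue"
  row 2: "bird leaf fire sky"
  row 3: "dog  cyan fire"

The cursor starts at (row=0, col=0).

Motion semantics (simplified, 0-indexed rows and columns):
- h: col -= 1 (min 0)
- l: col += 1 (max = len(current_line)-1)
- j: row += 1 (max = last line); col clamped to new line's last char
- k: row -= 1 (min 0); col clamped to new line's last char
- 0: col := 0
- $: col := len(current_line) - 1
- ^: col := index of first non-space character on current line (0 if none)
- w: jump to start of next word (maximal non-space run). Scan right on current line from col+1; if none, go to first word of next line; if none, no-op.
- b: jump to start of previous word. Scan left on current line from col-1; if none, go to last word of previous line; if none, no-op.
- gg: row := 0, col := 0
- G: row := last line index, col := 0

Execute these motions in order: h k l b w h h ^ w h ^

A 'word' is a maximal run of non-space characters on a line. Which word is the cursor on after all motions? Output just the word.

After 1 (h): row=0 col=0 char='w'
After 2 (k): row=0 col=0 char='w'
After 3 (l): row=0 col=1 char='i'
After 4 (b): row=0 col=0 char='w'
After 5 (w): row=0 col=6 char='w'
After 6 (h): row=0 col=5 char='_'
After 7 (h): row=0 col=4 char='_'
After 8 (^): row=0 col=0 char='w'
After 9 (w): row=0 col=6 char='w'
After 10 (h): row=0 col=5 char='_'
After 11 (^): row=0 col=0 char='w'

Answer: wind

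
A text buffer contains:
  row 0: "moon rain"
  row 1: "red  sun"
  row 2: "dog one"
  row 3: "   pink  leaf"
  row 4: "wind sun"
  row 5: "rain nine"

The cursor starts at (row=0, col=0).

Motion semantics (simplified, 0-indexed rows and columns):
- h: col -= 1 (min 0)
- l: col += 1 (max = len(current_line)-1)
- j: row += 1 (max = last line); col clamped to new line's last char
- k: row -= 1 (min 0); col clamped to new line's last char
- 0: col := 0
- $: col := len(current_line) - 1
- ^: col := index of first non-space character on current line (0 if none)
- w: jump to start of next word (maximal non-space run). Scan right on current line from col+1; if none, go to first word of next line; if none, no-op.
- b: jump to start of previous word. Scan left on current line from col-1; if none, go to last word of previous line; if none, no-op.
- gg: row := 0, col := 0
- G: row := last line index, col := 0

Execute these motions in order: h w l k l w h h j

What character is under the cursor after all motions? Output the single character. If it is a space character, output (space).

Answer: d

Derivation:
After 1 (h): row=0 col=0 char='m'
After 2 (w): row=0 col=5 char='r'
After 3 (l): row=0 col=6 char='a'
After 4 (k): row=0 col=6 char='a'
After 5 (l): row=0 col=7 char='i'
After 6 (w): row=1 col=0 char='r'
After 7 (h): row=1 col=0 char='r'
After 8 (h): row=1 col=0 char='r'
After 9 (j): row=2 col=0 char='d'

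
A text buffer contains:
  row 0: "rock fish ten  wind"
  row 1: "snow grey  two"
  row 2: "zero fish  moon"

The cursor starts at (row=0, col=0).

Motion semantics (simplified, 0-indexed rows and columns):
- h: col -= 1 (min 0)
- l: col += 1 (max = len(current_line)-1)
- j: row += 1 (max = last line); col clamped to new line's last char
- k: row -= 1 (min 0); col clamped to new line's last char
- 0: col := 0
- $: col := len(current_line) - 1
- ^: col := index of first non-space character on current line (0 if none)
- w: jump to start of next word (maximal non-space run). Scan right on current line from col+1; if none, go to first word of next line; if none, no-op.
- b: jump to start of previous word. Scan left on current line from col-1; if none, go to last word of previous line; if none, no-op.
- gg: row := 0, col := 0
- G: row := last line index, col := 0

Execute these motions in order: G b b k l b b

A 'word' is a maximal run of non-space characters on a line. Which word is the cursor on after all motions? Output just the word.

Answer: rock

Derivation:
After 1 (G): row=2 col=0 char='z'
After 2 (b): row=1 col=11 char='t'
After 3 (b): row=1 col=5 char='g'
After 4 (k): row=0 col=5 char='f'
After 5 (l): row=0 col=6 char='i'
After 6 (b): row=0 col=5 char='f'
After 7 (b): row=0 col=0 char='r'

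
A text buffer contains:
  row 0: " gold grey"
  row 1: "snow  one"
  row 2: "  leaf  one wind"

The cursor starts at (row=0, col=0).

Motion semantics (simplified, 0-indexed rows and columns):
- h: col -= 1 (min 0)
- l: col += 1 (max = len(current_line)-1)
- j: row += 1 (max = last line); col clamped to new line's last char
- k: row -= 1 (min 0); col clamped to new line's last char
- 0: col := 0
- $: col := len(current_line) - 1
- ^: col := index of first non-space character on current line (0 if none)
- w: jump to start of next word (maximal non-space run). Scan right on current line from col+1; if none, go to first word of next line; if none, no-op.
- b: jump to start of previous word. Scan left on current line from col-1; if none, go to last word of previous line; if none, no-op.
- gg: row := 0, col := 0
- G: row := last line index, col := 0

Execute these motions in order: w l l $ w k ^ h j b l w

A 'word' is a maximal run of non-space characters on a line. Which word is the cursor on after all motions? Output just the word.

After 1 (w): row=0 col=1 char='g'
After 2 (l): row=0 col=2 char='o'
After 3 (l): row=0 col=3 char='l'
After 4 ($): row=0 col=9 char='y'
After 5 (w): row=1 col=0 char='s'
After 6 (k): row=0 col=0 char='_'
After 7 (^): row=0 col=1 char='g'
After 8 (h): row=0 col=0 char='_'
After 9 (j): row=1 col=0 char='s'
After 10 (b): row=0 col=6 char='g'
After 11 (l): row=0 col=7 char='r'
After 12 (w): row=1 col=0 char='s'

Answer: snow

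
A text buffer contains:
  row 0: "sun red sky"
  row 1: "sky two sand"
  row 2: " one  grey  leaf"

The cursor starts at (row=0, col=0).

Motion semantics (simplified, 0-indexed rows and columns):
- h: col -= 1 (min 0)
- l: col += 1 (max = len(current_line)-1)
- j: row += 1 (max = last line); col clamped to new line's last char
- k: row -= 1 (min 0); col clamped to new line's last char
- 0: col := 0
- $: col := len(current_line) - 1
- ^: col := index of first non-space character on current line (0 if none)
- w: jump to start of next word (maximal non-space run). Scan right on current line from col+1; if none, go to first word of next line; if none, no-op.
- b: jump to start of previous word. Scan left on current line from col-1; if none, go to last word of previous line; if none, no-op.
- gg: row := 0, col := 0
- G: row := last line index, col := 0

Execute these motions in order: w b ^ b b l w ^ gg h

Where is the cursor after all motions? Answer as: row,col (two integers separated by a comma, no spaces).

Answer: 0,0

Derivation:
After 1 (w): row=0 col=4 char='r'
After 2 (b): row=0 col=0 char='s'
After 3 (^): row=0 col=0 char='s'
After 4 (b): row=0 col=0 char='s'
After 5 (b): row=0 col=0 char='s'
After 6 (l): row=0 col=1 char='u'
After 7 (w): row=0 col=4 char='r'
After 8 (^): row=0 col=0 char='s'
After 9 (gg): row=0 col=0 char='s'
After 10 (h): row=0 col=0 char='s'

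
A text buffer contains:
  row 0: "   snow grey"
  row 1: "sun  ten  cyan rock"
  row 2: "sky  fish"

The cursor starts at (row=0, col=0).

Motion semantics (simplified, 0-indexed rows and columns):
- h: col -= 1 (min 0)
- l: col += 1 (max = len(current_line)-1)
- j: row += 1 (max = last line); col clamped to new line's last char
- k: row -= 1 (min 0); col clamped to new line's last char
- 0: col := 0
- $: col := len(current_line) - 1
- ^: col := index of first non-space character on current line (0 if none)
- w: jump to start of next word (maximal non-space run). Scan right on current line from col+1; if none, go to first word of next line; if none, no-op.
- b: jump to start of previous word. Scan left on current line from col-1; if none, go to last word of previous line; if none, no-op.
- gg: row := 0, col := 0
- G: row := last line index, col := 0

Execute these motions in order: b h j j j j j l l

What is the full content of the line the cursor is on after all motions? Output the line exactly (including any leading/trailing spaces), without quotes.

After 1 (b): row=0 col=0 char='_'
After 2 (h): row=0 col=0 char='_'
After 3 (j): row=1 col=0 char='s'
After 4 (j): row=2 col=0 char='s'
After 5 (j): row=2 col=0 char='s'
After 6 (j): row=2 col=0 char='s'
After 7 (j): row=2 col=0 char='s'
After 8 (l): row=2 col=1 char='k'
After 9 (l): row=2 col=2 char='y'

Answer: sky  fish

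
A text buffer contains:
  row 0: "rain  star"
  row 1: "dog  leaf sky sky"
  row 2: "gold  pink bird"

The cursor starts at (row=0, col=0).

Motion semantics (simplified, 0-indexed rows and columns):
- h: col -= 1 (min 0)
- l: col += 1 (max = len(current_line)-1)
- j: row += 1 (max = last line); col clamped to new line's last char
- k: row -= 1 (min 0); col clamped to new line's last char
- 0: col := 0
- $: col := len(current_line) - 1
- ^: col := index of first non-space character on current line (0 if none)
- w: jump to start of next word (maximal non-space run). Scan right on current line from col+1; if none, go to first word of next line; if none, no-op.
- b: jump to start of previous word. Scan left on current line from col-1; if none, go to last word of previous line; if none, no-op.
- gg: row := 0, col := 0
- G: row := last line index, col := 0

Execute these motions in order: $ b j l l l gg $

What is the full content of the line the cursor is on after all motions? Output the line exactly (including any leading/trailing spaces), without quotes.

After 1 ($): row=0 col=9 char='r'
After 2 (b): row=0 col=6 char='s'
After 3 (j): row=1 col=6 char='e'
After 4 (l): row=1 col=7 char='a'
After 5 (l): row=1 col=8 char='f'
After 6 (l): row=1 col=9 char='_'
After 7 (gg): row=0 col=0 char='r'
After 8 ($): row=0 col=9 char='r'

Answer: rain  star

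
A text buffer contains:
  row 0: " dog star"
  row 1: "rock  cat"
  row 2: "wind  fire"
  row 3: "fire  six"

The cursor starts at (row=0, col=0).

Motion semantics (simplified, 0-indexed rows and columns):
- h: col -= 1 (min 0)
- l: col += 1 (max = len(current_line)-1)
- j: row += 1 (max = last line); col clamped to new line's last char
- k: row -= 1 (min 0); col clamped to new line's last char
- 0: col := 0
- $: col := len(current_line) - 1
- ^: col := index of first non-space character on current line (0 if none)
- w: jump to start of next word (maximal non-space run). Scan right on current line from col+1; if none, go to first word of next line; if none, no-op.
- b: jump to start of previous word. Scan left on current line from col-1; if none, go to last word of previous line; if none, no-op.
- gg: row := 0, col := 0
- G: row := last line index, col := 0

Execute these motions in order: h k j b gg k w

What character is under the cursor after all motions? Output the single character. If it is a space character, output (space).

After 1 (h): row=0 col=0 char='_'
After 2 (k): row=0 col=0 char='_'
After 3 (j): row=1 col=0 char='r'
After 4 (b): row=0 col=5 char='s'
After 5 (gg): row=0 col=0 char='_'
After 6 (k): row=0 col=0 char='_'
After 7 (w): row=0 col=1 char='d'

Answer: d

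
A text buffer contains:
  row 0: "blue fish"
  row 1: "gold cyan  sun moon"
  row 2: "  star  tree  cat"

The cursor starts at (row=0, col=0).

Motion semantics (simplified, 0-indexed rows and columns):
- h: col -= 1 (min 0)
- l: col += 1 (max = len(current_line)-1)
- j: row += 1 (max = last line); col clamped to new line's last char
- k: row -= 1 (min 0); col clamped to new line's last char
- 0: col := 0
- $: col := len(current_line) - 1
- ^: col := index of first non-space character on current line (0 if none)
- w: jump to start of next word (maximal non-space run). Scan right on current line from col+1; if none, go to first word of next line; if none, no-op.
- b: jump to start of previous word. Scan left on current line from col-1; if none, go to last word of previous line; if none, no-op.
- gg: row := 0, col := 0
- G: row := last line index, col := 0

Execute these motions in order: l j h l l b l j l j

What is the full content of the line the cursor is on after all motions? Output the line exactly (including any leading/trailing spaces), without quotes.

After 1 (l): row=0 col=1 char='l'
After 2 (j): row=1 col=1 char='o'
After 3 (h): row=1 col=0 char='g'
After 4 (l): row=1 col=1 char='o'
After 5 (l): row=1 col=2 char='l'
After 6 (b): row=1 col=0 char='g'
After 7 (l): row=1 col=1 char='o'
After 8 (j): row=2 col=1 char='_'
After 9 (l): row=2 col=2 char='s'
After 10 (j): row=2 col=2 char='s'

Answer:   star  tree  cat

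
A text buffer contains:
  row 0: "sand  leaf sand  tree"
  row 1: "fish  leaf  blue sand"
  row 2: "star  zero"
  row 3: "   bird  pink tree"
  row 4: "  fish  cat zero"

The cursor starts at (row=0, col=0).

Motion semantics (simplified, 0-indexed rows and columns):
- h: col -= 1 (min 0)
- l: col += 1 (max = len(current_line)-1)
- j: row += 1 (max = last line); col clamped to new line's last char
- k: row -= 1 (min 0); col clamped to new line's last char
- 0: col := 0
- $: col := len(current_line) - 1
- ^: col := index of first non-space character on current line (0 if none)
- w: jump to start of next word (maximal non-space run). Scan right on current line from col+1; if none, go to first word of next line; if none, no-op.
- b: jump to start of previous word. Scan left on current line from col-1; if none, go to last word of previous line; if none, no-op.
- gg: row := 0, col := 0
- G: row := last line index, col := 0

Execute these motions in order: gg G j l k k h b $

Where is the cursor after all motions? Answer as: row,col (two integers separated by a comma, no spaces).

After 1 (gg): row=0 col=0 char='s'
After 2 (G): row=4 col=0 char='_'
After 3 (j): row=4 col=0 char='_'
After 4 (l): row=4 col=1 char='_'
After 5 (k): row=3 col=1 char='_'
After 6 (k): row=2 col=1 char='t'
After 7 (h): row=2 col=0 char='s'
After 8 (b): row=1 col=17 char='s'
After 9 ($): row=1 col=20 char='d'

Answer: 1,20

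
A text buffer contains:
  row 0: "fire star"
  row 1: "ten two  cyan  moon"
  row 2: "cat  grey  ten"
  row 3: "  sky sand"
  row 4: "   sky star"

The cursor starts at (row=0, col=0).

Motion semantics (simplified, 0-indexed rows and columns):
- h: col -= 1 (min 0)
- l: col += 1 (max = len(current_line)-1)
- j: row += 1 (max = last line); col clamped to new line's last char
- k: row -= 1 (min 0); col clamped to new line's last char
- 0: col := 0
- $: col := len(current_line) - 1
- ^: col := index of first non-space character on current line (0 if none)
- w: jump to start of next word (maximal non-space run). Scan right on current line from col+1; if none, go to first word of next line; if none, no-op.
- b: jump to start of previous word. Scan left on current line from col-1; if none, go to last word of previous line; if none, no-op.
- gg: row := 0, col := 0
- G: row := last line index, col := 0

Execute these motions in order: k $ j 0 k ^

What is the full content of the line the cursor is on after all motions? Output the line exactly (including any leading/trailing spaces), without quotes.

Answer: fire star

Derivation:
After 1 (k): row=0 col=0 char='f'
After 2 ($): row=0 col=8 char='r'
After 3 (j): row=1 col=8 char='_'
After 4 (0): row=1 col=0 char='t'
After 5 (k): row=0 col=0 char='f'
After 6 (^): row=0 col=0 char='f'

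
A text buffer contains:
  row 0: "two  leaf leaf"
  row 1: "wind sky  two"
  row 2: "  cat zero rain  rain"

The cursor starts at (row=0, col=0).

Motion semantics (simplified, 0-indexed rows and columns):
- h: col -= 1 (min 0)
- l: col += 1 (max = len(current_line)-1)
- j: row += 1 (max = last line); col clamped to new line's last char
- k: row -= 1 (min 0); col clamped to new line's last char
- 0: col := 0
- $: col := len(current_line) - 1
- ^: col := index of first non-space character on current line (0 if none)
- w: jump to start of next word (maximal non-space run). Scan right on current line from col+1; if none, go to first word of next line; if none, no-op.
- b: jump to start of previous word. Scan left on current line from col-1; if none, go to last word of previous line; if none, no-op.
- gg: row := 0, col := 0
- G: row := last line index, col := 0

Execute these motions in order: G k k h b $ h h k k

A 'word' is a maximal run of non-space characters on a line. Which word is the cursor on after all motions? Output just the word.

After 1 (G): row=2 col=0 char='_'
After 2 (k): row=1 col=0 char='w'
After 3 (k): row=0 col=0 char='t'
After 4 (h): row=0 col=0 char='t'
After 5 (b): row=0 col=0 char='t'
After 6 ($): row=0 col=13 char='f'
After 7 (h): row=0 col=12 char='a'
After 8 (h): row=0 col=11 char='e'
After 9 (k): row=0 col=11 char='e'
After 10 (k): row=0 col=11 char='e'

Answer: leaf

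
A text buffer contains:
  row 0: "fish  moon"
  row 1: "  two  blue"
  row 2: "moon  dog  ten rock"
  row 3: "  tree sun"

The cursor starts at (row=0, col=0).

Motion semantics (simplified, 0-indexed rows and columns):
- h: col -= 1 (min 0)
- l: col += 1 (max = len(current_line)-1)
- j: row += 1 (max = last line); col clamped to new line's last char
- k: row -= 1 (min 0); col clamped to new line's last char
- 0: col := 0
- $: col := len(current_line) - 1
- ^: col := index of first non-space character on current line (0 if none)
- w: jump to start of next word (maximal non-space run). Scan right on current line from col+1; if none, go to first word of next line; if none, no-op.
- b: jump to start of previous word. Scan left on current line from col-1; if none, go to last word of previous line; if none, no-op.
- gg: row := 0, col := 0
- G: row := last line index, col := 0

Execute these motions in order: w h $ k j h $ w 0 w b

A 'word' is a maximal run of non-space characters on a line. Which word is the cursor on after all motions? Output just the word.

Answer: moon

Derivation:
After 1 (w): row=0 col=6 char='m'
After 2 (h): row=0 col=5 char='_'
After 3 ($): row=0 col=9 char='n'
After 4 (k): row=0 col=9 char='n'
After 5 (j): row=1 col=9 char='u'
After 6 (h): row=1 col=8 char='l'
After 7 ($): row=1 col=10 char='e'
After 8 (w): row=2 col=0 char='m'
After 9 (0): row=2 col=0 char='m'
After 10 (w): row=2 col=6 char='d'
After 11 (b): row=2 col=0 char='m'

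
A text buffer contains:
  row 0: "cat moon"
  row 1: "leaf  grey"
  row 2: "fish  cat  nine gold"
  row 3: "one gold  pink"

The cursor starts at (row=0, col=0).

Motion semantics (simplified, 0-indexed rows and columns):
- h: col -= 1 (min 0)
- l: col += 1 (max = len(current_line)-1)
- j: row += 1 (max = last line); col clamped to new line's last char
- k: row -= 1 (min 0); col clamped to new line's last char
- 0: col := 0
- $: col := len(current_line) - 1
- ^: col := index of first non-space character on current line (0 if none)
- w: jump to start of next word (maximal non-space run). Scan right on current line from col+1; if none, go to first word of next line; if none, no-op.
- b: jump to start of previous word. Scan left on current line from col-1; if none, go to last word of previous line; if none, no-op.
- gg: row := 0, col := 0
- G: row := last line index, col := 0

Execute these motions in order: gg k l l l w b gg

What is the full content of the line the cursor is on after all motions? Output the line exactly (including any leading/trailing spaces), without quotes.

After 1 (gg): row=0 col=0 char='c'
After 2 (k): row=0 col=0 char='c'
After 3 (l): row=0 col=1 char='a'
After 4 (l): row=0 col=2 char='t'
After 5 (l): row=0 col=3 char='_'
After 6 (w): row=0 col=4 char='m'
After 7 (b): row=0 col=0 char='c'
After 8 (gg): row=0 col=0 char='c'

Answer: cat moon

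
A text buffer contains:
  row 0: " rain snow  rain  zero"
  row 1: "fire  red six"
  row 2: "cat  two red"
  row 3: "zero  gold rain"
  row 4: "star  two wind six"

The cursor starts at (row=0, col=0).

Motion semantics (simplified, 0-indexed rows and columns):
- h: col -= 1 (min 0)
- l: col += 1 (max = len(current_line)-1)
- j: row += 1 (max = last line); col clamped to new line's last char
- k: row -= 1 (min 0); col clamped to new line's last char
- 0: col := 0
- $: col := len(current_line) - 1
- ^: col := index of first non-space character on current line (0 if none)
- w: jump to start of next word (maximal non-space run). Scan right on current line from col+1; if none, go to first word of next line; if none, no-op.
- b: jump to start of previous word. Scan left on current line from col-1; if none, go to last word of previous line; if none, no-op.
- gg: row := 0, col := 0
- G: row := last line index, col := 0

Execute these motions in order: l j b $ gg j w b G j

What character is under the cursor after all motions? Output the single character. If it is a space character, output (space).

Answer: s

Derivation:
After 1 (l): row=0 col=1 char='r'
After 2 (j): row=1 col=1 char='i'
After 3 (b): row=1 col=0 char='f'
After 4 ($): row=1 col=12 char='x'
After 5 (gg): row=0 col=0 char='_'
After 6 (j): row=1 col=0 char='f'
After 7 (w): row=1 col=6 char='r'
After 8 (b): row=1 col=0 char='f'
After 9 (G): row=4 col=0 char='s'
After 10 (j): row=4 col=0 char='s'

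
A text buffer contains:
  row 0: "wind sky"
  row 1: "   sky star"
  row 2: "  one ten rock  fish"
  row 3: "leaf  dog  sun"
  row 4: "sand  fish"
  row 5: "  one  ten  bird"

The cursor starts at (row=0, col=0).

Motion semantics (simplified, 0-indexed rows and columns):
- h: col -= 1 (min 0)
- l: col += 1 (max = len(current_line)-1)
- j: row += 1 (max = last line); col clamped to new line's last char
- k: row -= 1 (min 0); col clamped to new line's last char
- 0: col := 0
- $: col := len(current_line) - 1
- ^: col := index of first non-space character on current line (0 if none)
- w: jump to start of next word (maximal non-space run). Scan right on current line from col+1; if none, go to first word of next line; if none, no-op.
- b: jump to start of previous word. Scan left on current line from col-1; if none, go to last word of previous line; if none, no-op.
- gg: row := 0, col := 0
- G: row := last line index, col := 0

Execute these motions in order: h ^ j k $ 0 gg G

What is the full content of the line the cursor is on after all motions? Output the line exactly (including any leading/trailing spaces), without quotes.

Answer:   one  ten  bird

Derivation:
After 1 (h): row=0 col=0 char='w'
After 2 (^): row=0 col=0 char='w'
After 3 (j): row=1 col=0 char='_'
After 4 (k): row=0 col=0 char='w'
After 5 ($): row=0 col=7 char='y'
After 6 (0): row=0 col=0 char='w'
After 7 (gg): row=0 col=0 char='w'
After 8 (G): row=5 col=0 char='_'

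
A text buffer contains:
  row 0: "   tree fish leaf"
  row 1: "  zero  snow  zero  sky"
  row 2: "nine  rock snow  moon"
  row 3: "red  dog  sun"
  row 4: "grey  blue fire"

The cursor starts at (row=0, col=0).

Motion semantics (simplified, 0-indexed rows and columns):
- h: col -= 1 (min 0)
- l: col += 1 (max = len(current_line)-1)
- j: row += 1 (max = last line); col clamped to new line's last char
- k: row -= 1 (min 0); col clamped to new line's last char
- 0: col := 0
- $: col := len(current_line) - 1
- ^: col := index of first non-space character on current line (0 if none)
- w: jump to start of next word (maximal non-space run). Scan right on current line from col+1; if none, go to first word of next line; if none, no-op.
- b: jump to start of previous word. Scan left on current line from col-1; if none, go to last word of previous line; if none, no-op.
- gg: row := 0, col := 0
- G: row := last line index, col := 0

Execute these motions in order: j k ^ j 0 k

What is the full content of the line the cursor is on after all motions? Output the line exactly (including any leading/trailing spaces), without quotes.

Answer:    tree fish leaf

Derivation:
After 1 (j): row=1 col=0 char='_'
After 2 (k): row=0 col=0 char='_'
After 3 (^): row=0 col=3 char='t'
After 4 (j): row=1 col=3 char='e'
After 5 (0): row=1 col=0 char='_'
After 6 (k): row=0 col=0 char='_'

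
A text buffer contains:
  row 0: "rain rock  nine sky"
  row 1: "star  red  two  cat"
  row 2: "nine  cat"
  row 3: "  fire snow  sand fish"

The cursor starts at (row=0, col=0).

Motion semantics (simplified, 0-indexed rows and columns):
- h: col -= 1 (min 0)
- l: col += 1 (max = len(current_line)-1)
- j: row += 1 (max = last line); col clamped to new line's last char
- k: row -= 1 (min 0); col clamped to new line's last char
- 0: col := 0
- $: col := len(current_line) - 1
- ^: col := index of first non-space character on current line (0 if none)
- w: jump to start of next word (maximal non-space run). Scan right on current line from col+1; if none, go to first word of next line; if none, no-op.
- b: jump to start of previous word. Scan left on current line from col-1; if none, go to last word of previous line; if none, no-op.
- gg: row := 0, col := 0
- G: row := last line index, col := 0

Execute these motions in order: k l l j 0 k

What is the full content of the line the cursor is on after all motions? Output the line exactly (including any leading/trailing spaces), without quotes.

After 1 (k): row=0 col=0 char='r'
After 2 (l): row=0 col=1 char='a'
After 3 (l): row=0 col=2 char='i'
After 4 (j): row=1 col=2 char='a'
After 5 (0): row=1 col=0 char='s'
After 6 (k): row=0 col=0 char='r'

Answer: rain rock  nine sky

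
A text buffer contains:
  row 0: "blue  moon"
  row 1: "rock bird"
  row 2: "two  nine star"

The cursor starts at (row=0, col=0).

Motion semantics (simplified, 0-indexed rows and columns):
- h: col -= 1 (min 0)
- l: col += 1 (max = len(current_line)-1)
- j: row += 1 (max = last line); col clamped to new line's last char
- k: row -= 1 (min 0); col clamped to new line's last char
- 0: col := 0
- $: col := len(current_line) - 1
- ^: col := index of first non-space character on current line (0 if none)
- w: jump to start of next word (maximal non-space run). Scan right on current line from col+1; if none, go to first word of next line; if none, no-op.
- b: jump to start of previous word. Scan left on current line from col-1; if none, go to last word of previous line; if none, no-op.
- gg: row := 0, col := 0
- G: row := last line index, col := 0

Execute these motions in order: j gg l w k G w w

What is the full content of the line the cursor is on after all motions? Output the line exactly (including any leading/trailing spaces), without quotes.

After 1 (j): row=1 col=0 char='r'
After 2 (gg): row=0 col=0 char='b'
After 3 (l): row=0 col=1 char='l'
After 4 (w): row=0 col=6 char='m'
After 5 (k): row=0 col=6 char='m'
After 6 (G): row=2 col=0 char='t'
After 7 (w): row=2 col=5 char='n'
After 8 (w): row=2 col=10 char='s'

Answer: two  nine star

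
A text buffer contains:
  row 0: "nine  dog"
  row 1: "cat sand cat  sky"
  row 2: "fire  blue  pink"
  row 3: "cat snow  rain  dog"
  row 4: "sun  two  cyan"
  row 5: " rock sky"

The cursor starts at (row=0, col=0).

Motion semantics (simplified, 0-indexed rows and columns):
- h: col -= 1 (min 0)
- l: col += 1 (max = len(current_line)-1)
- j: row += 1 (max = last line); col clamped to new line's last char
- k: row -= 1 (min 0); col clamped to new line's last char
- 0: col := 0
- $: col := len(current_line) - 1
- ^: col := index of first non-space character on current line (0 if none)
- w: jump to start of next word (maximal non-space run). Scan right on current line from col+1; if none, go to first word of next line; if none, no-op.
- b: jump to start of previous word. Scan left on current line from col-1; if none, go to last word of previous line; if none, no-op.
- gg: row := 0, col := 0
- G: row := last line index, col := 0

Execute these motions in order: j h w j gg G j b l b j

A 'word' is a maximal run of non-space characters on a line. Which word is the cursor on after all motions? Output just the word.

After 1 (j): row=1 col=0 char='c'
After 2 (h): row=1 col=0 char='c'
After 3 (w): row=1 col=4 char='s'
After 4 (j): row=2 col=4 char='_'
After 5 (gg): row=0 col=0 char='n'
After 6 (G): row=5 col=0 char='_'
After 7 (j): row=5 col=0 char='_'
After 8 (b): row=4 col=10 char='c'
After 9 (l): row=4 col=11 char='y'
After 10 (b): row=4 col=10 char='c'
After 11 (j): row=5 col=8 char='y'

Answer: sky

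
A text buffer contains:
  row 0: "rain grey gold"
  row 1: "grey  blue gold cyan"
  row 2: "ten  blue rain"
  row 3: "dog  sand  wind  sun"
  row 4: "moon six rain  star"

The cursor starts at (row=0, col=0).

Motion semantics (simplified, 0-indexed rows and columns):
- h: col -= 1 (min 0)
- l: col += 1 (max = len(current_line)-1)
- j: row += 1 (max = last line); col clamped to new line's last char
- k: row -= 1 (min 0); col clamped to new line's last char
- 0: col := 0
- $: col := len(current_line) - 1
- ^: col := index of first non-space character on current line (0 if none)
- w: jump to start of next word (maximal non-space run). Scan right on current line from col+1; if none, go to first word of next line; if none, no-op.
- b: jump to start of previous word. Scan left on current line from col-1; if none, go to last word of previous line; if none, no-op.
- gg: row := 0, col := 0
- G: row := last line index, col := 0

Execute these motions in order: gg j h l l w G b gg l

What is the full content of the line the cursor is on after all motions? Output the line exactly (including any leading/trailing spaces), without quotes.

After 1 (gg): row=0 col=0 char='r'
After 2 (j): row=1 col=0 char='g'
After 3 (h): row=1 col=0 char='g'
After 4 (l): row=1 col=1 char='r'
After 5 (l): row=1 col=2 char='e'
After 6 (w): row=1 col=6 char='b'
After 7 (G): row=4 col=0 char='m'
After 8 (b): row=3 col=17 char='s'
After 9 (gg): row=0 col=0 char='r'
After 10 (l): row=0 col=1 char='a'

Answer: rain grey gold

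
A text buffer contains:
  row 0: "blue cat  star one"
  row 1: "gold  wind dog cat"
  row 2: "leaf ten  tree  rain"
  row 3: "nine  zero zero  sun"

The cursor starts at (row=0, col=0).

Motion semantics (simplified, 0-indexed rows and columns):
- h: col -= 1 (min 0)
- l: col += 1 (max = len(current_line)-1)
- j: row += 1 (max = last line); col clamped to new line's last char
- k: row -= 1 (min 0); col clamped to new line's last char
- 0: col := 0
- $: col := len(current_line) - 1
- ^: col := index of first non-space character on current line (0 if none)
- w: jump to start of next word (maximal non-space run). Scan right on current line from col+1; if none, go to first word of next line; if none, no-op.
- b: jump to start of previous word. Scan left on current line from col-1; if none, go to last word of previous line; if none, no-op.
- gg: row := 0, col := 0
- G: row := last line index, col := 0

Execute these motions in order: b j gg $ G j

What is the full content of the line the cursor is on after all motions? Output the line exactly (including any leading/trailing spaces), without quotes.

Answer: nine  zero zero  sun

Derivation:
After 1 (b): row=0 col=0 char='b'
After 2 (j): row=1 col=0 char='g'
After 3 (gg): row=0 col=0 char='b'
After 4 ($): row=0 col=17 char='e'
After 5 (G): row=3 col=0 char='n'
After 6 (j): row=3 col=0 char='n'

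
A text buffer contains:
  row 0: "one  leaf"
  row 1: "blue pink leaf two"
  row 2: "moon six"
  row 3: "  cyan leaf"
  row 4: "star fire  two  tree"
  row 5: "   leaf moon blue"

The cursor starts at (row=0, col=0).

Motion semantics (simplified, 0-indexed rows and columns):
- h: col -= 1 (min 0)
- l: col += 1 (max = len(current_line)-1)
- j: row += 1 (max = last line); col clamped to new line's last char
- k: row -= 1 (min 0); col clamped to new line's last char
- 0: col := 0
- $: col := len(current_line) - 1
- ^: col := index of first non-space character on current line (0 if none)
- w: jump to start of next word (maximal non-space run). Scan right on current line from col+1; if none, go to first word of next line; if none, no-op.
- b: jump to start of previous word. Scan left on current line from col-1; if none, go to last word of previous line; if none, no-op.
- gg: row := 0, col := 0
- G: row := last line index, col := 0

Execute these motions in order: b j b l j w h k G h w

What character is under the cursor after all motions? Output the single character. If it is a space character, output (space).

After 1 (b): row=0 col=0 char='o'
After 2 (j): row=1 col=0 char='b'
After 3 (b): row=0 col=5 char='l'
After 4 (l): row=0 col=6 char='e'
After 5 (j): row=1 col=6 char='i'
After 6 (w): row=1 col=10 char='l'
After 7 (h): row=1 col=9 char='_'
After 8 (k): row=0 col=8 char='f'
After 9 (G): row=5 col=0 char='_'
After 10 (h): row=5 col=0 char='_'
After 11 (w): row=5 col=3 char='l'

Answer: l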